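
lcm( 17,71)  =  1207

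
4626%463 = 459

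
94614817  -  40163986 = 54450831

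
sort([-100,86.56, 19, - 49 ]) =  [-100 , - 49,  19 , 86.56]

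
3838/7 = 3838/7 = 548.29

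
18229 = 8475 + 9754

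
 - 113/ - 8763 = 113/8763 = 0.01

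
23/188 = 23/188  =  0.12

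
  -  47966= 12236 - 60202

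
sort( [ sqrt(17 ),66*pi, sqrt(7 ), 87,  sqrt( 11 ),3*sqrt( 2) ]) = [ sqrt( 7 ),sqrt(11 ),sqrt( 17) , 3*sqrt( 2),87, 66 * pi]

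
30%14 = 2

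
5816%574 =76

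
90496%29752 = 1240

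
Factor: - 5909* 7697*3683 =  - 19^1* 29^1*43^1*127^1* 179^1*311^1 = - 167508633359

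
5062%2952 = 2110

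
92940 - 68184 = 24756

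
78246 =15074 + 63172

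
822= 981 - 159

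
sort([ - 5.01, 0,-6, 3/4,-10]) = [ - 10,  -  6, - 5.01, 0, 3/4]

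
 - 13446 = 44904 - 58350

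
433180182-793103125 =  - 359922943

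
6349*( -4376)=- 27783224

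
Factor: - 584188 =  - 2^2*11^2*17^1 * 71^1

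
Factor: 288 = 2^5 * 3^2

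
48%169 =48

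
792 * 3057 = 2421144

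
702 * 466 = 327132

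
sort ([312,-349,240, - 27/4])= [ - 349 , - 27/4, 240, 312]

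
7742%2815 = 2112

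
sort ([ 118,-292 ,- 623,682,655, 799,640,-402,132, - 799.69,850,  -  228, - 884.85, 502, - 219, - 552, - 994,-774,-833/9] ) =[ - 994, - 884.85, - 799.69  ,-774, - 623,  -  552,-402, - 292,-228,-219,  -  833/9, 118,132,502,640,655, 682 , 799,850]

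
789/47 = 789/47  =  16.79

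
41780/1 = 41780 = 41780.00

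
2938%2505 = 433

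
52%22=8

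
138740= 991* 140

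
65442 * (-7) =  - 458094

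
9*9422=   84798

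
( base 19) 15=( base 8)30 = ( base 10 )24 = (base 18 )16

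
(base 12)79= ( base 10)93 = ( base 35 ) 2n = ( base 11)85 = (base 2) 1011101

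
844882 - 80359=764523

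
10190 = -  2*( - 5095 )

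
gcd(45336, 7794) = 6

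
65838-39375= 26463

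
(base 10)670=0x29E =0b1010011110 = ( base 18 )214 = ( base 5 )10140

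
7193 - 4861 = 2332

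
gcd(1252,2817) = 313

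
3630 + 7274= 10904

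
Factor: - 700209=-3^2*77801^1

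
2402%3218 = 2402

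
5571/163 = 5571/163 = 34.18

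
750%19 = 9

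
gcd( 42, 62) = 2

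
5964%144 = 60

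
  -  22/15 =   -  22/15 = - 1.47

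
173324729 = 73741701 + 99583028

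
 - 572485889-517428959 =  - 1089914848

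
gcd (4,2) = 2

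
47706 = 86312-38606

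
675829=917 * 737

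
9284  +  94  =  9378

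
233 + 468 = 701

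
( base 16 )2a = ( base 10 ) 42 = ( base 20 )22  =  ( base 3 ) 1120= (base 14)30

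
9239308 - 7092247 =2147061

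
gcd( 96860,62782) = 2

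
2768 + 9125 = 11893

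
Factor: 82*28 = 2296 = 2^3*7^1*41^1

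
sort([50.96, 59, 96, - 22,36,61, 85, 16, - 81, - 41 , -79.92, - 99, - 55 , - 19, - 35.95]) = [ - 99, - 81 , - 79.92, - 55,  -  41, - 35.95, - 22 , - 19 , 16, 36,50.96,  59, 61, 85 , 96]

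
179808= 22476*8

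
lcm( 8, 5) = 40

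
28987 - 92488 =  - 63501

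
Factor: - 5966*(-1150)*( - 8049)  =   - 55223384100 = - 2^2*3^1*5^2*19^1*23^1*157^1*2683^1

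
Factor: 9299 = 17^1*547^1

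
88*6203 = 545864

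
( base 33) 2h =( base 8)123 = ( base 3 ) 10002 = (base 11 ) 76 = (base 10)83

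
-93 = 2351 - 2444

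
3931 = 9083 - 5152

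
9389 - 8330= 1059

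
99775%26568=20071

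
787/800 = 787/800 = 0.98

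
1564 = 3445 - 1881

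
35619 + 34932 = 70551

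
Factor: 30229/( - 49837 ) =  - 37/61 = - 37^1 * 61^( - 1) 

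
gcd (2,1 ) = 1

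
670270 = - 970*(-691)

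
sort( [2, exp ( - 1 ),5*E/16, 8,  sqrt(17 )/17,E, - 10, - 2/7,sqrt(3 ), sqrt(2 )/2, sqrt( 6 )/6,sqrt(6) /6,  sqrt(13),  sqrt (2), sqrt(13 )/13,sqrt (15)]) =[ - 10 ,-2/7,sqrt(17)/17 , sqrt(13 )/13,  exp( -1),  sqrt( 6) /6,  sqrt ( 6 ) /6, sqrt( 2)/2,  5*E/16, sqrt (2)  ,  sqrt (3 ),2,  E,  sqrt(13) , sqrt(15 ) , 8] 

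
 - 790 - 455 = - 1245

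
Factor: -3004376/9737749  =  -2^3*7^( - 1)*17^1 * 107^( - 1 )*13001^( - 1 )*22091^1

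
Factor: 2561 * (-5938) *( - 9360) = 2^5* 3^2 *5^1*13^2*197^1 * 2969^1  =  142339560480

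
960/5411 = 960/5411 = 0.18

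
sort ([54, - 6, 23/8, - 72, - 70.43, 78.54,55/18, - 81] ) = [- 81, - 72 , - 70.43, - 6,23/8, 55/18,54 , 78.54]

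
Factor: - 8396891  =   - 37^1*226943^1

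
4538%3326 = 1212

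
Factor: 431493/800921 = 3^1*11^( - 1)*17^( - 1 )* 4283^( - 1)*143831^1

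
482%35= 27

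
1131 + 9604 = 10735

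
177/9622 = 177/9622 = 0.02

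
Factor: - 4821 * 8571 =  - 3^2 * 1607^1*2857^1 = - 41320791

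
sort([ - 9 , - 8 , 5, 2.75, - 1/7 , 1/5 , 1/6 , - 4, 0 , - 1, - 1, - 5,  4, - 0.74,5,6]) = [ - 9, - 8,  -  5, - 4, - 1, - 1, -0.74 , - 1/7,0,1/6 , 1/5, 2.75,4,  5,5,6 ] 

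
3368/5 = 673 + 3/5 = 673.60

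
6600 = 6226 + 374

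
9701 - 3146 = 6555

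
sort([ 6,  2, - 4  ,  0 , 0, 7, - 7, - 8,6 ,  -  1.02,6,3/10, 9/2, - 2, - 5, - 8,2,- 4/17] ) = [ - 8,  -  8, - 7, -5,-4, - 2, - 1.02, - 4/17, 0, 0,3/10,2,  2,  9/2,6, 6, 6,7 ]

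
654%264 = 126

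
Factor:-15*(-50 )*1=750= 2^1*3^1*5^3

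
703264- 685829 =17435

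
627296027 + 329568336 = 956864363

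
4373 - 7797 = -3424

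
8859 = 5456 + 3403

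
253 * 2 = 506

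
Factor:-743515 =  - 5^1*37^1*4019^1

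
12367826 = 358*34547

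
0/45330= 0 = 0.00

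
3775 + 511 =4286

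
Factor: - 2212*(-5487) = 12137244 = 2^2*3^1* 7^1*31^1*59^1*79^1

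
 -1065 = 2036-3101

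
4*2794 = 11176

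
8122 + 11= 8133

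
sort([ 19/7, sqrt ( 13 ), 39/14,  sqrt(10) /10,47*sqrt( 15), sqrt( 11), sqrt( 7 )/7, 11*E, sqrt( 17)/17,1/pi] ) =[ sqrt( 17)/17, sqrt(10)/10, 1/pi, sqrt( 7 ) /7,  19/7, 39/14,sqrt ( 11), sqrt( 13),11*E, 47*sqrt( 15)]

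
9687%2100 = 1287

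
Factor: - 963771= - 3^1*103^1* 3119^1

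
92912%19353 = 15500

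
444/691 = 444/691= 0.64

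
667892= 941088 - 273196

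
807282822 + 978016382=1785299204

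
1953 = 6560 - 4607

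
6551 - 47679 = - 41128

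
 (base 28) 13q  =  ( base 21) 20c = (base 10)894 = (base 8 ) 1576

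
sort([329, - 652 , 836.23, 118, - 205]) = [ - 652,  -  205, 118,329, 836.23]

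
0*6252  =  0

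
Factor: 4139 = 4139^1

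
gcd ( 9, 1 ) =1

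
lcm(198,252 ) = 2772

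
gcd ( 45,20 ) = 5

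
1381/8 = 172 + 5/8 = 172.62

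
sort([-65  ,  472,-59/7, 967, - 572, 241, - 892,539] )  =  [ - 892, - 572, - 65, - 59/7, 241, 472,539,967 ] 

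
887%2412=887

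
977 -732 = 245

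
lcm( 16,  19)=304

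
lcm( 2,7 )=14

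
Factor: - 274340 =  - 2^2 * 5^1*11^1*29^1*43^1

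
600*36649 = 21989400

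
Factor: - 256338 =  - 2^1 * 3^3*47^1 * 101^1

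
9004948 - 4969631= 4035317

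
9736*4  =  38944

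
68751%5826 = 4665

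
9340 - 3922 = 5418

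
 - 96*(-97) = 9312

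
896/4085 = 896/4085 = 0.22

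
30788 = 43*716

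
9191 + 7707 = 16898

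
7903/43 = 7903/43 = 183.79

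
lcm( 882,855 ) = 83790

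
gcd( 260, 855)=5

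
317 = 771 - 454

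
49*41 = 2009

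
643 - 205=438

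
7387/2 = 3693 + 1/2 = 3693.50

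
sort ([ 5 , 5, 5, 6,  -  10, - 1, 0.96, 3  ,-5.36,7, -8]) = [ - 10, - 8, - 5.36, - 1,0.96, 3, 5,5,5,  6,7 ]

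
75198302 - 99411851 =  - 24213549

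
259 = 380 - 121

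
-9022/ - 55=164 + 2/55  =  164.04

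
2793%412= 321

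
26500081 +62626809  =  89126890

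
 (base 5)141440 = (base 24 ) A4E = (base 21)d6b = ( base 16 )16EE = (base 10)5870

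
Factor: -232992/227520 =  - 2^( - 1)*5^( - 1)*79^( - 1)*809^1=   -  809/790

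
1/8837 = 1/8837= 0.00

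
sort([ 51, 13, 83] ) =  [13, 51, 83]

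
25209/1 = 25209 = 25209.00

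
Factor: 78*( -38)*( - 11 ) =2^2 * 3^1*11^1*13^1*19^1  =  32604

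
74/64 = 37/32 = 1.16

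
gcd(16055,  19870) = 5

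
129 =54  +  75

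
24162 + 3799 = 27961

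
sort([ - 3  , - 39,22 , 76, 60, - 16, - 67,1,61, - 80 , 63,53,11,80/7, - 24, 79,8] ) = [ - 80, - 67, - 39,  -  24,-16, - 3, 1, 8,11,80/7,22, 53,60,  61,63, 76,79 ] 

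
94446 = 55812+38634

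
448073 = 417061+31012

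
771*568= 437928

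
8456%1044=104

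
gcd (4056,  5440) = 8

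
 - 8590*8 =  - 68720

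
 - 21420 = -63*340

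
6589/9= 6589/9 = 732.11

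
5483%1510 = 953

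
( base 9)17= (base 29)g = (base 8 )20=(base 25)G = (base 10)16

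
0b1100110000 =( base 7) 2244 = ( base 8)1460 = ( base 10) 816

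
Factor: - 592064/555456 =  - 841/789 = - 3^ ( - 1)*29^2*263^ ( - 1)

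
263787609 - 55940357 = 207847252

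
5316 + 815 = 6131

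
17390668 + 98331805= 115722473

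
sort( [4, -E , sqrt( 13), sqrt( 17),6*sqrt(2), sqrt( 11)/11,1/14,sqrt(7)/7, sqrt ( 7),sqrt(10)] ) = [ - E, 1/14,sqrt( 11) /11,  sqrt(7)/7, sqrt( 7 ), sqrt(10),  sqrt( 13 ),4,sqrt( 17 ), 6 * sqrt(2)]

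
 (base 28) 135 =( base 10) 873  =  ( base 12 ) 609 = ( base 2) 1101101001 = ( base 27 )159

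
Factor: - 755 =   -  5^1*151^1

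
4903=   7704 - 2801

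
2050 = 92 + 1958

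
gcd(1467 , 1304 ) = 163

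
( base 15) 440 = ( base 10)960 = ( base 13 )58b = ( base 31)UU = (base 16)3C0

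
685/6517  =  685/6517  =  0.11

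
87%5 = 2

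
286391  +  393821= 680212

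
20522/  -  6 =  - 3421 + 2/3= - 3420.33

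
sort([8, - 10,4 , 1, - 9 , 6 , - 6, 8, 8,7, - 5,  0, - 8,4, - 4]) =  [ - 10, - 9, - 8, - 6, - 5, - 4,0,1,4,4 , 6, 7,8,8,8]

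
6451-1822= 4629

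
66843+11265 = 78108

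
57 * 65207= 3716799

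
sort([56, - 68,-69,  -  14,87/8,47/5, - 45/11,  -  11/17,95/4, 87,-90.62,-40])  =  [ - 90.62 , - 69, -68,-40,  -  14,-45/11, - 11/17, 47/5, 87/8,95/4,56,87]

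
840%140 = 0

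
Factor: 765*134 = 102510 =2^1*3^2*5^1*17^1*67^1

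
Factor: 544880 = 2^4*5^1*7^2*139^1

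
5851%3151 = 2700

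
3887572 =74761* 52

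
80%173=80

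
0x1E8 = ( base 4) 13220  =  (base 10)488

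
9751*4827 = 47068077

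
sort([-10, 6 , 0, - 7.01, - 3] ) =[ - 10,-7.01 ,  -  3, 0,6]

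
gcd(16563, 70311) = 3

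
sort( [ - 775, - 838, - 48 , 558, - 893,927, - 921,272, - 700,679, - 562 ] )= [ - 921,  -  893, - 838, - 775, - 700, - 562, - 48, 272,558,679,927]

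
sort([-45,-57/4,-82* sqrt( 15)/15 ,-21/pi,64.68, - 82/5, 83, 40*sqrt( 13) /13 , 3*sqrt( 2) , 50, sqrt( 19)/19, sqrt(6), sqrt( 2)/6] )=[ - 45, - 82*sqrt(15)/15,-82/5,-57/4,-21/pi,sqrt(19)/19,sqrt( 2)/6, sqrt( 6), 3*sqrt(2 ), 40 *sqrt (13)/13, 50, 64.68, 83]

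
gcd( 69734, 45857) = 7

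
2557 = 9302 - 6745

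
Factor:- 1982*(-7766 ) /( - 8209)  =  -2^2*11^1*353^1*991^1*8209^( - 1) =- 15392212/8209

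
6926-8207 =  - 1281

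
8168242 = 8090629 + 77613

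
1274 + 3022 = 4296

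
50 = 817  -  767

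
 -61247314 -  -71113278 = 9865964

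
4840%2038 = 764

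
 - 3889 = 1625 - 5514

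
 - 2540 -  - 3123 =583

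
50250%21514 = 7222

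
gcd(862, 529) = 1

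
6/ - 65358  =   - 1/10893 = - 0.00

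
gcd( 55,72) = 1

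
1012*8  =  8096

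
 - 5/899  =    -  5/899  =  -0.01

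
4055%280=135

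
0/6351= 0 = 0.00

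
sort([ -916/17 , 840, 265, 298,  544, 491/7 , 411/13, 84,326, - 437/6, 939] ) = [- 437/6, - 916/17,411/13,491/7, 84, 265, 298,326, 544,  840, 939 ]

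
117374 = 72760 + 44614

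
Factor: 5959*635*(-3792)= - 2^4*3^1*5^1 * 59^1*79^1*101^1 * 127^1 = -14348795280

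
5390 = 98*55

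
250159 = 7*35737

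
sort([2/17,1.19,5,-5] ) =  [ - 5,2/17,1.19,5]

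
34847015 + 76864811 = 111711826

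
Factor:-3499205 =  - 5^1*227^1*3083^1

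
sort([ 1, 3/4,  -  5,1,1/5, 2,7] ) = [-5 , 1/5,3/4,1, 1,2,7] 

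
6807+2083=8890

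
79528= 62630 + 16898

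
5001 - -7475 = 12476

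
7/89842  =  7/89842 = 0.00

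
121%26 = 17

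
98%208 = 98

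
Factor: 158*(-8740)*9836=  - 13582729120= -  2^5*5^1*19^1*23^1*79^1*2459^1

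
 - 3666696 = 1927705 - 5594401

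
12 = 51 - 39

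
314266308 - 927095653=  - 612829345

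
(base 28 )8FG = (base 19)IB1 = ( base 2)1101000110100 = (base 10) 6708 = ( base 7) 25362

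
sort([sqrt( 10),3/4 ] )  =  [ 3/4, sqrt( 10) ]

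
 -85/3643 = -1+3558/3643  =  -0.02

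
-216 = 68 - 284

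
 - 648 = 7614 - 8262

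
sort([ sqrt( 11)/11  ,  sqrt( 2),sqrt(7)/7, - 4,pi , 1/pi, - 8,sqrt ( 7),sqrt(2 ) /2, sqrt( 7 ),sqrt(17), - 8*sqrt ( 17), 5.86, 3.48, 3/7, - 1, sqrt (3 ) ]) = [  -  8*sqrt( 17) ,  -  8, - 4, - 1,sqrt(11 ) /11,1/pi , sqrt( 7)/7,3/7,sqrt(2)/2,sqrt( 2),sqrt(3),sqrt(7 ),sqrt( 7)  ,  pi,3.48, sqrt( 17 ),  5.86] 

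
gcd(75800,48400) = 200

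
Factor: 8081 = 8081^1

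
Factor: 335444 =2^2*17^1 *4933^1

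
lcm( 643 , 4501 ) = 4501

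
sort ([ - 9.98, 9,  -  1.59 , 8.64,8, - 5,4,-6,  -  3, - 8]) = [ -9.98 ,  -  8, - 6, - 5, - 3, - 1.59, 4, 8,  8.64, 9]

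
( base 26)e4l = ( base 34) 8A1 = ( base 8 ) 22565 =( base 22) JHJ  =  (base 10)9589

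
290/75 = 58/15  =  3.87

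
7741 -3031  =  4710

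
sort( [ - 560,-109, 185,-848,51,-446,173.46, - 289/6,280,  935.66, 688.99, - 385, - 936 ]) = [ - 936 ,-848,-560,-446, - 385,-109, - 289/6, 51,173.46, 185, 280,  688.99,935.66]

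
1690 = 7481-5791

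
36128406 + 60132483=96260889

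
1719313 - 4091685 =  -2372372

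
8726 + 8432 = 17158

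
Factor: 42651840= 2^6 * 3^1*5^1 * 7^1*11^1*577^1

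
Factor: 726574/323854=433/193=193^( - 1 ) * 433^1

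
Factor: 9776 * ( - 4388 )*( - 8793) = 2^6 * 3^2 * 13^1*47^1*977^1*1097^1 = 377194094784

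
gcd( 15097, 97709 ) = 1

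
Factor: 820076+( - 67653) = 7^1*47^1*2287^1 = 752423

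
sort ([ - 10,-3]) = [ - 10, - 3 ]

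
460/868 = 115/217 = 0.53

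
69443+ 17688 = 87131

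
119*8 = 952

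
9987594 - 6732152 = 3255442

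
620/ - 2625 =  - 1 + 401/525 = - 0.24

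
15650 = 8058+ 7592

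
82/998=41/499 = 0.08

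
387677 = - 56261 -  - 443938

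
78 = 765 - 687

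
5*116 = 580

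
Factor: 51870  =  2^1*3^1*5^1*7^1 *13^1*19^1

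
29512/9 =29512/9 =3279.11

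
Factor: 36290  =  2^1*5^1*19^1*191^1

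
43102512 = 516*83532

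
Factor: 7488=2^6*3^2*13^1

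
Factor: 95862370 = 2^1*5^1*107^1 * 89591^1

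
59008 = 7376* 8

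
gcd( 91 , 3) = 1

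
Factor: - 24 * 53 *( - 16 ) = 2^7 * 3^1*53^1 = 20352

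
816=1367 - 551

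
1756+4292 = 6048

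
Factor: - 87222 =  - 2^1 * 3^1*14537^1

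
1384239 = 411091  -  -973148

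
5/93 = 5/93 = 0.05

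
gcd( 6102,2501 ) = 1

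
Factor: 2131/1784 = 2^( - 3 )*223^(-1 )*2131^1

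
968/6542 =484/3271 =0.15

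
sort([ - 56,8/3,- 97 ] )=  [ - 97,-56,  8/3]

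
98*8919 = 874062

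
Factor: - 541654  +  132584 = - 409070 = - 2^1*5^1*19^1 * 2153^1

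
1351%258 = 61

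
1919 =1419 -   -  500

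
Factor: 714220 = 2^2*5^1*13^1 * 41^1*67^1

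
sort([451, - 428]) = [ - 428,451]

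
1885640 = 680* 2773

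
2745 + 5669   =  8414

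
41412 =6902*6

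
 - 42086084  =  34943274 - 77029358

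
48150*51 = 2455650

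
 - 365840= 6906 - 372746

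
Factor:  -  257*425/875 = - 4369/35 = -5^( - 1 )*7^(-1)*17^1*257^1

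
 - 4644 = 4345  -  8989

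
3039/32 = 94 + 31/32 = 94.97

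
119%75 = 44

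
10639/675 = 10639/675 = 15.76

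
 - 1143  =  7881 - 9024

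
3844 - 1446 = 2398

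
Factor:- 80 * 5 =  - 2^4*5^2 = -400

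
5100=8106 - 3006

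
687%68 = 7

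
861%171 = 6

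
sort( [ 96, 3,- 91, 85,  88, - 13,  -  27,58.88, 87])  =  [-91, - 27, - 13, 3, 58.88,85,87, 88, 96]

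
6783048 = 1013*6696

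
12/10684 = 3/2671  =  0.00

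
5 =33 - 28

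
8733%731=692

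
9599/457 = 9599/457=21.00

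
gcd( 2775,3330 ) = 555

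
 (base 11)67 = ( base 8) 111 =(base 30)2d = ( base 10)73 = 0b1001001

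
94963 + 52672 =147635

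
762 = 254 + 508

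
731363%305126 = 121111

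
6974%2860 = 1254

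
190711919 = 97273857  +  93438062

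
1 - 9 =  - 8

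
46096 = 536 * 86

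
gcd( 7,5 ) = 1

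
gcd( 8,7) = 1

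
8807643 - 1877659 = 6929984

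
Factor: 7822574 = 2^1*59^1*66293^1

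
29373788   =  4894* 6002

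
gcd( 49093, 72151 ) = 1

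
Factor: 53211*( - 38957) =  - 3^1* 163^1*239^1*17737^1 = - 2072940927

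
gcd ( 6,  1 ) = 1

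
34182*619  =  21158658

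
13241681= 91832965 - 78591284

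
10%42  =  10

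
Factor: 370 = 2^1*5^1*37^1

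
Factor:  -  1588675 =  - 5^2*11^1*53^1*109^1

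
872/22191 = 872/22191 = 0.04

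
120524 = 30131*4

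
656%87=47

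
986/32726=493/16363 = 0.03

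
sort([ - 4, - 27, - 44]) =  [ - 44, - 27,-4]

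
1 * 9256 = 9256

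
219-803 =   -  584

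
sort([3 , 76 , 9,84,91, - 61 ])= [ - 61, 3,9,76,84,91] 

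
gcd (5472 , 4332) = 228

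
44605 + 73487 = 118092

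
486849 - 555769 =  - 68920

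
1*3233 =3233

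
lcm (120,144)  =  720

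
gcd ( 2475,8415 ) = 495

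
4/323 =4/323=0.01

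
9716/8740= 1 + 244/2185= 1.11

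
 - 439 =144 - 583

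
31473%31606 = 31473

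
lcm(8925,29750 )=89250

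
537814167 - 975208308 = -437394141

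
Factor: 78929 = 78929^1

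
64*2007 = 128448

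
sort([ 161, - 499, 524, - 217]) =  [-499, - 217, 161, 524 ]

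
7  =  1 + 6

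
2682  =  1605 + 1077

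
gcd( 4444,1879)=1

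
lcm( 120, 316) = 9480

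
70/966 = 5/69 =0.07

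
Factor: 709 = 709^1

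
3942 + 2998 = 6940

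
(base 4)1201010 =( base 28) 7po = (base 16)1844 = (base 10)6212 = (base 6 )44432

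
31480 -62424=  - 30944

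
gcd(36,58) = 2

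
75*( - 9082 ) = - 681150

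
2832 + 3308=6140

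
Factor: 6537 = 3^1 * 2179^1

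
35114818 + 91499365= 126614183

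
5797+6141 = 11938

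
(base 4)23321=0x2F9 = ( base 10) 761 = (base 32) np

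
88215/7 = 12602 + 1/7 =12602.14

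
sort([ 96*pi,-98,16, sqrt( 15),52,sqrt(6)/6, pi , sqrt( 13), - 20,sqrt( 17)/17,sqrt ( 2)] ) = [-98, -20, sqrt( 17 ) /17,sqrt( 6) /6, sqrt (2), pi,sqrt( 13),sqrt( 15), 16, 52,96*pi]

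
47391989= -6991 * ( - 6779)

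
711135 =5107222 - 4396087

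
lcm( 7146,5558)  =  50022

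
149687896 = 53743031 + 95944865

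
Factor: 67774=2^1*7^1 * 47^1* 103^1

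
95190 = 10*9519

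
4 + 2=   6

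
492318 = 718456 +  - 226138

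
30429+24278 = 54707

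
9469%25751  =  9469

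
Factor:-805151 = - 103^1*7817^1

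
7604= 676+6928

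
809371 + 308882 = 1118253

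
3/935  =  3/935 = 0.00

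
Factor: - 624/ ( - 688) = 3^1 * 13^1*43^( - 1) =39/43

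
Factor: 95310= 2^1*3^3*5^1*353^1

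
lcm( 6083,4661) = 358897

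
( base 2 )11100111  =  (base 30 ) 7l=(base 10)231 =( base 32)77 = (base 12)173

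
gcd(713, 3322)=1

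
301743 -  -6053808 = 6355551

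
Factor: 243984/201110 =552/455 = 2^3*3^1*5^(- 1)*7^( - 1 )*13^( -1 )*23^1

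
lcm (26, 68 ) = 884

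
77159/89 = 77159/89= 866.96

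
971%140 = 131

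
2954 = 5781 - 2827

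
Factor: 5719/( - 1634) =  - 2^(- 1 )*7^1 = - 7/2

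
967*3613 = 3493771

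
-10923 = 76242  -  87165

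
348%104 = 36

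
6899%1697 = 111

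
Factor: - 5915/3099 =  -3^( - 1)*5^1*7^1*13^2*1033^( -1 ) 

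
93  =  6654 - 6561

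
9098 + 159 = 9257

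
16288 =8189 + 8099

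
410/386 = 1 + 12/193=1.06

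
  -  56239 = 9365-65604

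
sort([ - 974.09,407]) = [-974.09 , 407] 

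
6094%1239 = 1138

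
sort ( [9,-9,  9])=[ -9,  9,9]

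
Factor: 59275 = 5^2*2371^1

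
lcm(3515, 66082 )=330410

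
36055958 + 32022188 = 68078146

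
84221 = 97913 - 13692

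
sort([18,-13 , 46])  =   [  -  13,18,46 ] 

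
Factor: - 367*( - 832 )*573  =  174962112 =2^6 * 3^1 * 13^1 * 191^1 * 367^1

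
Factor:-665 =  - 5^1 * 7^1 * 19^1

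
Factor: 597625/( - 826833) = - 85375/118119=- 3^ ( - 1 )*5^3*683^1*39373^(-1)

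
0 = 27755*0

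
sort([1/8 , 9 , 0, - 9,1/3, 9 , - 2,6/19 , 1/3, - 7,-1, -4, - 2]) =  [- 9,-7, - 4, - 2, - 2, - 1,0, 1/8, 6/19,1/3,1/3  ,  9 , 9]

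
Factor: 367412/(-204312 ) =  - 2^( - 1 )*3^( - 1 )*31^1*2963^1*8513^( - 1) = - 91853/51078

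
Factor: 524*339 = 2^2 * 3^1*113^1*131^1  =  177636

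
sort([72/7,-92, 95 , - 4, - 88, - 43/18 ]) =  [  -  92, - 88,  -  4, - 43/18, 72/7,95]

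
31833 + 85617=117450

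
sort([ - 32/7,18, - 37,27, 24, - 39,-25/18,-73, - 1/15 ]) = [ - 73, - 39,-37,  -  32/7, - 25/18, - 1/15, 18 , 24,27]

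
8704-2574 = 6130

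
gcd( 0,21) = 21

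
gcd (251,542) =1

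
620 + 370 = 990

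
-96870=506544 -603414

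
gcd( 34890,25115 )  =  5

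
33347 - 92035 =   -  58688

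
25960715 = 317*81895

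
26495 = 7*3785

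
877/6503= 877/6503 = 0.13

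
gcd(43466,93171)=1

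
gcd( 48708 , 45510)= 246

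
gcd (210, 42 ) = 42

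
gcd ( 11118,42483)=51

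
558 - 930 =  - 372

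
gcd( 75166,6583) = 1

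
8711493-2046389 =6665104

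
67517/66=1022 + 65/66 = 1022.98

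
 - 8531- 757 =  - 9288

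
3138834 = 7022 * 447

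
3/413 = 3/413=0.01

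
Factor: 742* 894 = 2^2*3^1*7^1*53^1*149^1 = 663348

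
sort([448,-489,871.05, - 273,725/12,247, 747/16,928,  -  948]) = [-948, - 489,-273,747/16,725/12,247 , 448,871.05,928 ]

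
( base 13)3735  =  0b1111010001010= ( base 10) 7818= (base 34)6PW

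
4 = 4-0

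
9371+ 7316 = 16687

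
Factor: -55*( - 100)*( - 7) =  - 2^2*5^3*  7^1 * 11^1 = - 38500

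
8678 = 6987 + 1691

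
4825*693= 3343725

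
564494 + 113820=678314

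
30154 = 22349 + 7805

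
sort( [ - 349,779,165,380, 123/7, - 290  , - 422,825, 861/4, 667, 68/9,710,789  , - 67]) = [ - 422, - 349, - 290,-67,68/9,123/7, 165,861/4,380,667, 710,779, 789,825] 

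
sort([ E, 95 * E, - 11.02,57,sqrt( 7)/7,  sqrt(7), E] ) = [-11.02,sqrt(7)/7, sqrt( 7),E,E,57,95*E]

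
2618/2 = 1309 = 1309.00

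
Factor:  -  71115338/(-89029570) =5^( - 1 )*7^ (-1 )*181693^( - 1)*5079667^1 =5079667/6359255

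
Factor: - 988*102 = -100776 = - 2^3*3^1*13^1*17^1*19^1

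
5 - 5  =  0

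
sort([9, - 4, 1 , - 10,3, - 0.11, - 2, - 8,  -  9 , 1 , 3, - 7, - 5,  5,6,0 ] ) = [ - 10, - 9,-8, - 7, -5, - 4, - 2, - 0.11, 0,1,1, 3, 3, 5,6, 9 ]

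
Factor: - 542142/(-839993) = 2^1*3^2*7^(  -  1 )*11^ ( - 1 )*10909^( - 1)*30119^1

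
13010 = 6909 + 6101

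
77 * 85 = 6545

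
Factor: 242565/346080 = 157/224  =  2^( - 5 )*7^( - 1)*157^1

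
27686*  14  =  387604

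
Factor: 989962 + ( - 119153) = 870809 =870809^1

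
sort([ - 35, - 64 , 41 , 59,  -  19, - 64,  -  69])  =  [ - 69,  -  64,-64 ,-35,-19 , 41,59] 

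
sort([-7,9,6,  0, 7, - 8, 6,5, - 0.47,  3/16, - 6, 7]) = [ - 8,-7, - 6, - 0.47, 0, 3/16, 5,6  ,  6,7,7, 9]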